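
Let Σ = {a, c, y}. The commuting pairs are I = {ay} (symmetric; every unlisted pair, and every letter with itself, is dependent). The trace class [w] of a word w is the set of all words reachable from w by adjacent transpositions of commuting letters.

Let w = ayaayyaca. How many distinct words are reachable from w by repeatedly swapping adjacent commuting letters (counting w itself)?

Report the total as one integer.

#0=a has no predecessor
#1=y has no predecessor
#2=a depends on [0:a]
#3=a depends on [2:a]
#4=y depends on [1:y]
#5=y depends on [4:y]
#6=a depends on [3:a]
#7=c depends on [5:y, 6:a]
#8=a depends on [7:c]
sources: [0:a, 1:y]
N(rest) = Σ N(rest − s) over sources s of rest; N(one piece) = 1:
  size 1 → [8]=1
  size 2 → [7,8]=1
  size 3 → [5,7,8]=1  [6,7,8]=1
  size 4 → [3,6,7,8]=1  [4,5,7,8]=1  [5,6,7,8]=2
  size 5 → [1,4,5,7,8]=1  [2,3,6,7,8]=1  [3,5,6,7,8]=3  [4,5,6,7,8]=3
  size 6 → [0,2,3,6,7,8]=1  [1,4,5,6,7,8]=4  [2,3,5,6,7,8]=4  [3,4,5,6,7,8]=6
  size 7 → [0,2,3,5,6,7,8]=5  [1,3,4,5,6,7,8]=10  [2,3,4,5,6,7,8]=10
  first=0(a) contributes 20
  first=1(y) contributes 15
|[w]| = 35

35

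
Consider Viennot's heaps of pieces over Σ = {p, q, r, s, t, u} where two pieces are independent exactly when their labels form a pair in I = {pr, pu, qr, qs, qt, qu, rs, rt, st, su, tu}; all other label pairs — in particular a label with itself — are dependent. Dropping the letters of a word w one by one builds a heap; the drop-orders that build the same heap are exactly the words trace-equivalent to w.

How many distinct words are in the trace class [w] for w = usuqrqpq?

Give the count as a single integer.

#0=u has no predecessor
#1=s has no predecessor
#2=u depends on [0:u]
#3=q has no predecessor
#4=r depends on [2:u]
#5=q depends on [3:q]
#6=p depends on [1:s, 5:q]
#7=q depends on [6:p]
sources: [0:u, 1:s, 3:q]
N(rest) = Σ N(rest − s) over sources s of rest; N(one piece) = 1:
  size 1 → [4]=1  [7]=1
  size 2 → [2,4]=1  [4,7]=2  [6,7]=1
  size 3 → [0,2,4]=1  [1,6,7]=1  [2,4,7]=3  [4,6,7]=3  [5,6,7]=1
  size 4 → [0,2,4,7]=4  [1,4,6,7]=4  [1,5,6,7]=2  [2,4,6,7]=6  [3,5,6,7]=1  [4,5,6,7]=4
  size 5 → [0,2,4,6,7]=10  [1,2,4,6,7]=10  [1,3,5,6,7]=3  [1,4,5,6,7]=10  [2,4,5,6,7]=10  [3,4,5,6,7]=5
  size 6 → [0,1,2,4,6,7]=20  [0,2,4,5,6,7]=20  [1,2,4,5,6,7]=30  [1,3,4,5,6,7]=18  [2,3,4,5,6,7]=15
  first=0(u) contributes 63
  first=1(s) contributes 35
  first=3(q) contributes 70
|[w]| = 168

168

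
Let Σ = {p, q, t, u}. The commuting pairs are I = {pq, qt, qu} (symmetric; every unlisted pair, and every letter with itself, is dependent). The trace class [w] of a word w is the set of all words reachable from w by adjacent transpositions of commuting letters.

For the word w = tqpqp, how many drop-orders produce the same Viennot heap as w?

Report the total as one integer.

drop 0:t onto floor
drop 1:q onto floor
drop 2:p onto {0:t}
drop 3:q onto {1:q}
drop 4:p onto {2:p}
ground layer = {0:t, 1:q}
drop-orders for the pieces not yet dropped (sum over which currently-grounded one goes next):
  1 to go: {3} 1  {4} 1
  2 to go: {1,3} 1  {2,4} 1  {3,4} 2
  3 to go: {0,2,4} 1  {1,3,4} 3  {2,3,4} 3
  if 0:t drops first: 6 orders
  if 1:q drops first: 4 orders
heap linearizations: 10

10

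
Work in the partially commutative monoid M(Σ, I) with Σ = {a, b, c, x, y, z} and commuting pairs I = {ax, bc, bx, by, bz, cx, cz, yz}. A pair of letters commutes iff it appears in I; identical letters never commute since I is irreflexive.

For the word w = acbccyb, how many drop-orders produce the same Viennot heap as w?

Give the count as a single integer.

15

0(a) covers ∅
1(c) covers 0:a
2(b) covers 0:a
3(c) covers 1:c
4(c) covers 3:c
5(y) covers 4:c
6(b) covers 2:b
floor of heap: 0:a
completions by unplaced set U, small U first (add the entries for U minus each lowest piece of U):
  |U|=1: {5}:1  {6}:1
  |U|=2: {2,6}:1  {4,5}:1  {5,6}:2
  |U|=3: {2,5,6}:3  {3,4,5}:1  {4,5,6}:3
  |U|=4: {1,3,4,5}:1  {2,4,5,6}:6  {3,4,5,6}:4
  |U|=5: {1,3,4,5,6}:5  {2,3,4,5,6}:10
  start at 0(a): 15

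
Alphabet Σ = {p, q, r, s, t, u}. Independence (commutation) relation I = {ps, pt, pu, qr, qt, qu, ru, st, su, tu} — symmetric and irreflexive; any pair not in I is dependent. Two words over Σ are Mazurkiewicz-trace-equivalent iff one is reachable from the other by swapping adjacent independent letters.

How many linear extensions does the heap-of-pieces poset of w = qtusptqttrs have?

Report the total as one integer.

0(q) covers ∅
1(t) covers ∅
2(u) covers ∅
3(s) covers 0:q
4(p) covers 0:q
5(t) covers 1:t
6(q) covers 3:s, 4:p
7(t) covers 5:t
8(t) covers 7:t
9(r) covers 3:s, 4:p, 8:t
10(s) covers 6:q, 9:r
floor of heap: 0:q, 1:t, 2:u
completions by unplaced set U, small U first (add the entries for U minus each lowest piece of U):
  |U|=1: {2}:1  {10}:1
  |U|=2: {2,10}:2  {6,10}:1  {9,10}:1
  |U|=3: {2,6,10}:3  {2,9,10}:3  {6,9,10}:2  {8,9,10}:1
  |U|=4: {2,6,9,10}:8  {2,8,9,10}:4  {3,6,9,10}:2  {4,6,9,10}:2  {6,8,9,10}:3  {7,8,9,10}:1
  |U|=5: {2,3,6,9,10}:10  {2,4,6,9,10}:10  {2,6,8,9,10}:15  {2,7,8,9,10}:5  {3,4,6,9,10}:4  {3,6,8,9,10}:5  {4,6,8,9,10}:5  {5,7,8,9,10}:1  {6,7,8,9,10}:4
  |U|=6: {0,3,4,6,9,10}:4  {1,5,7,8,9,10}:1  {2,3,4,6,9,10}:24  {2,3,6,8,9,10}:30  {2,4,6,8,9,10}:30  {2,5,7,8,9,10}:6  {2,6,7,8,9,10}:24  {3,4,6,8,9,10}:14  {3,6,7,8,9,10}:9  {4,6,7,8,9,10}:9  {5,6,7,8,9,10}:5
  |U|=7: {0,2,3,4,6,9,10}:28  {0,3,4,6,8,9,10}:18  {1,2,5,7,8,9,10}:7  {1,5,6,7,8,9,10}:6  {2,3,4,6,8,9,10}:98  {2,3,6,7,8,9,10}:63  {2,4,6,7,8,9,10}:63  {2,5,6,7,8,9,10}:35  {3,4,6,7,8,9,10}:32  {3,5,6,7,8,9,10}:14  {4,5,6,7,8,9,10}:14
  |U|=8: {0,2,3,4,6,8,9,10}:144  {0,3,4,6,7,8,9,10}:50  {1,2,5,6,7,8,9,10}:48  {1,3,5,6,7,8,9,10}:20  {1,4,5,6,7,8,9,10}:20  {2,3,4,6,7,8,9,10}:256  {2,3,5,6,7,8,9,10}:112  {2,4,5,6,7,8,9,10}:112  {3,4,5,6,7,8,9,10}:60
  |U|=9: {0,2,3,4,6,7,8,9,10}:450  {0,3,4,5,6,7,8,9,10}:110  {1,2,3,5,6,7,8,9,10}:180  {1,2,4,5,6,7,8,9,10}:180  {1,3,4,5,6,7,8,9,10}:100  {2,3,4,5,6,7,8,9,10}:540
  start at 0(q): 1000
  start at 1(t): 1100
  start at 2(u): 210
sum over floor = 2310

2310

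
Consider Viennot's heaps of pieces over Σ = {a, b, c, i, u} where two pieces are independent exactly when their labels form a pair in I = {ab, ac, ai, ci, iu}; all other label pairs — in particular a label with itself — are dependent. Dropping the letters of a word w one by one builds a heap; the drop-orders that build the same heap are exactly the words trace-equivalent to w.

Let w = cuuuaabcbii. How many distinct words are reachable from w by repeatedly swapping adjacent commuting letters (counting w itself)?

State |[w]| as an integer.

#0=c has no predecessor
#1=u depends on [0:c]
#2=u depends on [1:u]
#3=u depends on [2:u]
#4=a depends on [3:u]
#5=a depends on [4:a]
#6=b depends on [3:u]
#7=c depends on [6:b]
#8=b depends on [7:c]
#9=i depends on [8:b]
#10=i depends on [9:i]
sources: [0:c]
N(rest) = Σ N(rest − s) over sources s of rest; N(one piece) = 1:
  size 1 → [5]=1  [10]=1
  size 2 → [4,5]=1  [5,10]=2  [9,10]=1
  size 3 → [4,5,10]=3  [5,9,10]=3  [8,9,10]=1
  size 4 → [4,5,9,10]=6  [5,8,9,10]=4  [7,8,9,10]=1
  size 5 → [4,5,8,9,10]=10  [5,7,8,9,10]=5  [6,7,8,9,10]=1
  size 6 → [4,5,7,8,9,10]=15  [5,6,7,8,9,10]=6
  size 7 → [4,5,6,7,8,9,10]=21
  size 8 → [3,4,5,6,7,8,9,10]=21
  size 9 → [2,3,4,5,6,7,8,9,10]=21
  first=0(c) contributes 21

21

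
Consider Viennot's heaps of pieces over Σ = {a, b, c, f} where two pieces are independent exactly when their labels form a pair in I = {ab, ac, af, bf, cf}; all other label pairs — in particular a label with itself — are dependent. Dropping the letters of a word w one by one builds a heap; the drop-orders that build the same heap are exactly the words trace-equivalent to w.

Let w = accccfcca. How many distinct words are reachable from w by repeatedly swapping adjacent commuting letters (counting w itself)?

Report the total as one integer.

0(a) covers ∅
1(c) covers ∅
2(c) covers 1:c
3(c) covers 2:c
4(c) covers 3:c
5(f) covers ∅
6(c) covers 4:c
7(c) covers 6:c
8(a) covers 0:a
floor of heap: 0:a, 1:c, 5:f
completions by unplaced set U, small U first (add the entries for U minus each lowest piece of U):
  |U|=1: {5}:1  {7}:1  {8}:1
  |U|=2: {0,8}:1  {5,7}:2  {5,8}:2  {6,7}:1  {7,8}:2
  |U|=3: {0,5,8}:3  {0,7,8}:3  {4,6,7}:1  {5,6,7}:3  {5,7,8}:6  {6,7,8}:3
  |U|=4: {0,5,7,8}:12  {0,6,7,8}:6  {3,4,6,7}:1  {4,5,6,7}:4  {4,6,7,8}:4  {5,6,7,8}:12
  |U|=5: {0,4,6,7,8}:10  {0,5,6,7,8}:30  {2,3,4,6,7}:1  {3,4,5,6,7}:5  {3,4,6,7,8}:5  {4,5,6,7,8}:20
  |U|=6: {0,3,4,6,7,8}:15  {0,4,5,6,7,8}:60  {1,2,3,4,6,7}:1  {2,3,4,5,6,7}:6  {2,3,4,6,7,8}:6  {3,4,5,6,7,8}:30
  |U|=7: {0,2,3,4,6,7,8}:21  {0,3,4,5,6,7,8}:105  {1,2,3,4,5,6,7}:7  {1,2,3,4,6,7,8}:7  {2,3,4,5,6,7,8}:42
  start at 0(a): 56
  start at 1(c): 168
  start at 5(f): 28
sum over floor = 252

252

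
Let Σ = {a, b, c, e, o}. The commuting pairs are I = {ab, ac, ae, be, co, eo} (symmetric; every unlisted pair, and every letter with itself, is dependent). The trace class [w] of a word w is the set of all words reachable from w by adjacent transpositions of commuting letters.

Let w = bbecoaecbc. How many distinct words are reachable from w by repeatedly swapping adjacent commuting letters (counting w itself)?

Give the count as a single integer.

61

drop 0:b onto floor
drop 1:b onto {0:b}
drop 2:e onto floor
drop 3:c onto {1:b, 2:e}
drop 4:o onto {1:b}
drop 5:a onto {4:o}
drop 6:e onto {3:c}
drop 7:c onto {6:e}
drop 8:b onto {4:o, 7:c}
drop 9:c onto {8:b}
ground layer = {0:b, 2:e}
drop-orders for the pieces not yet dropped (sum over which currently-grounded one goes next):
  1 to go: {5} 1  {9} 1
  2 to go: {5,9} 2  {8,9} 1
  3 to go: {5,8,9} 3  {7,8,9} 1
  4 to go: {4,5,8,9} 3  {5,7,8,9} 4  {6,7,8,9} 1
  5 to go: {3,6,7,8,9} 1  {4,5,7,8,9} 7  {5,6,7,8,9} 5
  6 to go: {2,3,6,7,8,9} 1  {3,5,6,7,8,9} 6  {4,5,6,7,8,9} 12
  7 to go: {2,3,5,6,7,8,9} 7  {3,4,5,6,7,8,9} 18
  8 to go: {1,3,4,5,6,7,8,9} 18  {2,3,4,5,6,7,8,9} 25
  if 0:b drops first: 43 orders
  if 2:e drops first: 18 orders
heap linearizations: 61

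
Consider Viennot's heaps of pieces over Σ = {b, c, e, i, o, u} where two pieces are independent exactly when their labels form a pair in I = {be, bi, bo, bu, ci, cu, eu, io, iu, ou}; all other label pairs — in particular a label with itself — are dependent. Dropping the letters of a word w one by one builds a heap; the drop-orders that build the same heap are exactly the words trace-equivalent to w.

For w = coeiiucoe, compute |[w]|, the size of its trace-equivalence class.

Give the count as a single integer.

#0=c has no predecessor
#1=o depends on [0:c]
#2=e depends on [1:o]
#3=i depends on [2:e]
#4=i depends on [3:i]
#5=u has no predecessor
#6=c depends on [2:e]
#7=o depends on [6:c]
#8=e depends on [4:i, 7:o]
sources: [0:c, 5:u]
N(rest) = Σ N(rest − s) over sources s of rest; N(one piece) = 1:
  size 1 → [5]=1  [8]=1
  size 2 → [4,8]=1  [5,8]=2  [7,8]=1
  size 3 → [3,4,8]=1  [4,5,8]=3  [4,7,8]=2  [5,7,8]=3  [6,7,8]=1
  size 4 → [3,4,5,8]=4  [3,4,7,8]=3  [4,5,7,8]=8  [4,6,7,8]=3  [5,6,7,8]=4
  size 5 → [3,4,5,7,8]=15  [3,4,6,7,8]=6  [4,5,6,7,8]=15
  size 6 → [2,3,4,6,7,8]=6  [3,4,5,6,7,8]=36
  size 7 → [1,2,3,4,6,7,8]=6  [2,3,4,5,6,7,8]=42
  first=0(c) contributes 48
  first=5(u) contributes 6
|[w]| = 54

54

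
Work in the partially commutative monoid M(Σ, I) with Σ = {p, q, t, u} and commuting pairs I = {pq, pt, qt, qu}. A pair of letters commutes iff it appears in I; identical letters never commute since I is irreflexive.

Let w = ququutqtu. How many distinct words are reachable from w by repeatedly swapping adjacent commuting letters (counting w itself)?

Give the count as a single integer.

84

drop 0:q onto floor
drop 1:u onto floor
drop 2:q onto {0:q}
drop 3:u onto {1:u}
drop 4:u onto {3:u}
drop 5:t onto {4:u}
drop 6:q onto {2:q}
drop 7:t onto {5:t}
drop 8:u onto {7:t}
ground layer = {0:q, 1:u}
drop-orders for the pieces not yet dropped (sum over which currently-grounded one goes next):
  1 to go: {6} 1  {8} 1
  2 to go: {2,6} 1  {6,8} 2  {7,8} 1
  3 to go: {0,2,6} 1  {2,6,8} 3  {5,7,8} 1  {6,7,8} 3
  4 to go: {0,2,6,8} 4  {2,6,7,8} 6  {4,5,7,8} 1  {5,6,7,8} 4
  5 to go: {0,2,6,7,8} 10  {2,5,6,7,8} 10  {3,4,5,7,8} 1  {4,5,6,7,8} 5
  6 to go: {0,2,5,6,7,8} 20  {1,3,4,5,7,8} 1  {2,4,5,6,7,8} 15  {3,4,5,6,7,8} 6
  7 to go: {0,2,4,5,6,7,8} 35  {1,3,4,5,6,7,8} 7  {2,3,4,5,6,7,8} 21
  if 0:q drops first: 28 orders
  if 1:u drops first: 56 orders
heap linearizations: 84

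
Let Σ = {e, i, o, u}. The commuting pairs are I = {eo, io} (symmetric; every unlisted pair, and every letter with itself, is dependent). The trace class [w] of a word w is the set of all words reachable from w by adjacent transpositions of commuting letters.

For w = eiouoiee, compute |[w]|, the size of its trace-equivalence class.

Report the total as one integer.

piece 0:e — minimal
piece 1:i rests on {0:e}
piece 2:o — minimal
piece 3:u rests on {1:i, 2:o}
piece 4:o rests on {3:u}
piece 5:i rests on {3:u}
piece 6:e rests on {5:i}
piece 7:e rests on {6:e}
minimal pieces: {0:e, 2:o}
ways to finish when only these pieces remain (= sum over removing one remaining piece with nothing left below it):
  1 left: {4}→1  {7}→1
  2 left: {4,7}→2  {6,7}→1
  3 left: {4,6,7}→3  {5,6,7}→1
  4 left: {4,5,6,7}→4
  5 left: {3,4,5,6,7}→4
  6 left: {1,3,4,5,6,7}→4  {2,3,4,5,6,7}→4
  placing 0:e first → 8 extensions
  placing 2:o first → 4 extensions
total linear extensions = 12

12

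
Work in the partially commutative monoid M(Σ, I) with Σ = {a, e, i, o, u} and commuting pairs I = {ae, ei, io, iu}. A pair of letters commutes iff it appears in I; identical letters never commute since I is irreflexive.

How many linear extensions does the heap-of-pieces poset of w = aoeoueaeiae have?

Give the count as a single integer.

#0=a has no predecessor
#1=o depends on [0:a]
#2=e depends on [1:o]
#3=o depends on [2:e]
#4=u depends on [3:o]
#5=e depends on [4:u]
#6=a depends on [4:u]
#7=e depends on [5:e]
#8=i depends on [6:a]
#9=a depends on [8:i]
#10=e depends on [7:e]
sources: [0:a]
N(rest) = Σ N(rest − s) over sources s of rest; N(one piece) = 1:
  size 1 → [9]=1  [10]=1
  size 2 → [7,10]=1  [8,9]=1  [9,10]=2
  size 3 → [5,7,10]=1  [6,8,9]=1  [7,9,10]=3  [8,9,10]=3
  size 4 → [5,7,9,10]=4  [6,8,9,10]=4  [7,8,9,10]=6
  size 5 → [5,7,8,9,10]=10  [6,7,8,9,10]=10
  size 6 → [5,6,7,8,9,10]=20
  size 7 → [4,5,6,7,8,9,10]=20
  size 8 → [3,4,5,6,7,8,9,10]=20
  size 9 → [2,3,4,5,6,7,8,9,10]=20
  first=0(a) contributes 20

20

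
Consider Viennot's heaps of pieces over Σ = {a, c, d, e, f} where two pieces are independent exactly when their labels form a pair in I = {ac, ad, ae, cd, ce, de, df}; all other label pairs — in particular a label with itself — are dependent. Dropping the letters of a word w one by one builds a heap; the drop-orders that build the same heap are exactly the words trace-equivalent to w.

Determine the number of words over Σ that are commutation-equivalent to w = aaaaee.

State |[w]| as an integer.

#0=a has no predecessor
#1=a depends on [0:a]
#2=a depends on [1:a]
#3=a depends on [2:a]
#4=e has no predecessor
#5=e depends on [4:e]
sources: [0:a, 4:e]
N(rest) = Σ N(rest − s) over sources s of rest; N(one piece) = 1:
  size 1 → [3]=1  [5]=1
  size 2 → [2,3]=1  [3,5]=2  [4,5]=1
  size 3 → [1,2,3]=1  [2,3,5]=3  [3,4,5]=3
  size 4 → [0,1,2,3]=1  [1,2,3,5]=4  [2,3,4,5]=6
  first=0(a) contributes 10
  first=4(e) contributes 5
|[w]| = 15

15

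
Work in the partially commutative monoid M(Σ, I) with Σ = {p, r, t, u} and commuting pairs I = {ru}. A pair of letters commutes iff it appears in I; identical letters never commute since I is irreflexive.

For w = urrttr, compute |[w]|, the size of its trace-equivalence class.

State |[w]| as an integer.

3

0(u) covers ∅
1(r) covers ∅
2(r) covers 1:r
3(t) covers 0:u, 2:r
4(t) covers 3:t
5(r) covers 4:t
floor of heap: 0:u, 1:r
completions by unplaced set U, small U first (add the entries for U minus each lowest piece of U):
  |U|=1: {5}:1
  |U|=2: {4,5}:1
  |U|=3: {3,4,5}:1
  |U|=4: {0,3,4,5}:1  {2,3,4,5}:1
  start at 0(u): 1
  start at 1(r): 2
sum over floor = 3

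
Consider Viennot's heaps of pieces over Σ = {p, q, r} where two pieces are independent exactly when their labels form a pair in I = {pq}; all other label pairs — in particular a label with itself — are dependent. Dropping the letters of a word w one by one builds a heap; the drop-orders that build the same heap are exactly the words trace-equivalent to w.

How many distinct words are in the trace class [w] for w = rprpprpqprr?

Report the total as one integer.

piece 0:r — minimal
piece 1:p rests on {0:r}
piece 2:r rests on {1:p}
piece 3:p rests on {2:r}
piece 4:p rests on {3:p}
piece 5:r rests on {4:p}
piece 6:p rests on {5:r}
piece 7:q rests on {5:r}
piece 8:p rests on {6:p}
piece 9:r rests on {7:q, 8:p}
piece 10:r rests on {9:r}
minimal pieces: {0:r}
ways to finish when only these pieces remain (= sum over removing one remaining piece with nothing left below it):
  1 left: {10}→1
  2 left: {9,10}→1
  3 left: {7,9,10}→1  {8,9,10}→1
  4 left: {6,8,9,10}→1  {7,8,9,10}→2
  5 left: {6,7,8,9,10}→3
  6 left: {5,6,7,8,9,10}→3
  7 left: {4,5,6,7,8,9,10}→3
  8 left: {3,4,5,6,7,8,9,10}→3
  9 left: {2,3,4,5,6,7,8,9,10}→3
  placing 0:r first → 3 extensions

3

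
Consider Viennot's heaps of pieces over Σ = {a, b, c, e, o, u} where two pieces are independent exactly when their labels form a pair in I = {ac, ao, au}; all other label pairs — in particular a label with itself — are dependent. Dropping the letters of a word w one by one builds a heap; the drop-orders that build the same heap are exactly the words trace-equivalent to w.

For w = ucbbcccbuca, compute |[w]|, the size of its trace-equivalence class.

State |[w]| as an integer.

0(u) covers ∅
1(c) covers 0:u
2(b) covers 1:c
3(b) covers 2:b
4(c) covers 3:b
5(c) covers 4:c
6(c) covers 5:c
7(b) covers 6:c
8(u) covers 7:b
9(c) covers 8:u
10(a) covers 7:b
floor of heap: 0:u
completions by unplaced set U, small U first (add the entries for U minus each lowest piece of U):
  |U|=1: {9}:1  {10}:1
  |U|=2: {8,9}:1  {9,10}:2
  |U|=3: {8,9,10}:3
  |U|=4: {7,8,9,10}:3
  |U|=5: {6,7,8,9,10}:3
  |U|=6: {5,6,7,8,9,10}:3
  |U|=7: {4,5,6,7,8,9,10}:3
  |U|=8: {3,4,5,6,7,8,9,10}:3
  |U|=9: {2,3,4,5,6,7,8,9,10}:3
  start at 0(u): 3

3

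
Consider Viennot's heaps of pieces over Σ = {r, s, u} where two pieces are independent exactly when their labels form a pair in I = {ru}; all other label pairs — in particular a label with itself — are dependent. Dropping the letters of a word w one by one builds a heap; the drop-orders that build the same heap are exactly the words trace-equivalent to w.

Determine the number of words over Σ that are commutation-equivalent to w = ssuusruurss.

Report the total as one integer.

6

#0=s has no predecessor
#1=s depends on [0:s]
#2=u depends on [1:s]
#3=u depends on [2:u]
#4=s depends on [3:u]
#5=r depends on [4:s]
#6=u depends on [4:s]
#7=u depends on [6:u]
#8=r depends on [5:r]
#9=s depends on [7:u, 8:r]
#10=s depends on [9:s]
sources: [0:s]
N(rest) = Σ N(rest − s) over sources s of rest; N(one piece) = 1:
  size 1 → [10]=1
  size 2 → [9,10]=1
  size 3 → [7,9,10]=1  [8,9,10]=1
  size 4 → [5,8,9,10]=1  [6,7,9,10]=1  [7,8,9,10]=2
  size 5 → [5,7,8,9,10]=3  [6,7,8,9,10]=3
  size 6 → [5,6,7,8,9,10]=6
  size 7 → [4,5,6,7,8,9,10]=6
  size 8 → [3,4,5,6,7,8,9,10]=6
  size 9 → [2,3,4,5,6,7,8,9,10]=6
  first=0(s) contributes 6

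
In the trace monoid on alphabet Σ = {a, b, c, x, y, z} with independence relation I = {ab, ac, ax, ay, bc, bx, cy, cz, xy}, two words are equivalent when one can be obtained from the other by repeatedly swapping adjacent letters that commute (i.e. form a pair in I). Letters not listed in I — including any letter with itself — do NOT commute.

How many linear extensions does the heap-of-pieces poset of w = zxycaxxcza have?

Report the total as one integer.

piece 0:z — minimal
piece 1:x rests on {0:z}
piece 2:y rests on {0:z}
piece 3:c rests on {1:x}
piece 4:a rests on {0:z}
piece 5:x rests on {3:c}
piece 6:x rests on {5:x}
piece 7:c rests on {6:x}
piece 8:z rests on {2:y, 4:a, 6:x}
piece 9:a rests on {8:z}
minimal pieces: {0:z}
ways to finish when only these pieces remain (= sum over removing one remaining piece with nothing left below it):
  1 left: {7}→1  {9}→1
  2 left: {7,9}→2  {8,9}→1
  3 left: {2,8,9}→1  {4,8,9}→1  {7,8,9}→3
  4 left: {2,4,8,9}→2  {2,7,8,9}→4  {4,7,8,9}→4  {6,7,8,9}→3
  5 left: {2,4,7,8,9}→10  {2,6,7,8,9}→7  {4,6,7,8,9}→7  {5,6,7,8,9}→3
  6 left: {2,4,6,7,8,9}→24  {2,5,6,7,8,9}→10  {3,5,6,7,8,9}→3  {4,5,6,7,8,9}→10
  7 left: {1,3,5,6,7,8,9}→3  {2,3,5,6,7,8,9}→13  {2,4,5,6,7,8,9}→44  {3,4,5,6,7,8,9}→13
  8 left: {1,2,3,5,6,7,8,9}→16  {1,3,4,5,6,7,8,9}→16  {2,3,4,5,6,7,8,9}→70
  placing 0:z first → 102 extensions

102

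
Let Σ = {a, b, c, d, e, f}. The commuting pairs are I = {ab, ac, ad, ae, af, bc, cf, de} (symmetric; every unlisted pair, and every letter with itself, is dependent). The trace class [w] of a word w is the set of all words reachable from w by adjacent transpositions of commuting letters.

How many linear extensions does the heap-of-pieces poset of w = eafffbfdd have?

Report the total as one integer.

0(e) covers ∅
1(a) covers ∅
2(f) covers 0:e
3(f) covers 2:f
4(f) covers 3:f
5(b) covers 4:f
6(f) covers 5:b
7(d) covers 6:f
8(d) covers 7:d
floor of heap: 0:e, 1:a
completions by unplaced set U, small U first (add the entries for U minus each lowest piece of U):
  |U|=1: {1}:1  {8}:1
  |U|=2: {1,8}:2  {7,8}:1
  |U|=3: {1,7,8}:3  {6,7,8}:1
  |U|=4: {1,6,7,8}:4  {5,6,7,8}:1
  |U|=5: {1,5,6,7,8}:5  {4,5,6,7,8}:1
  |U|=6: {1,4,5,6,7,8}:6  {3,4,5,6,7,8}:1
  |U|=7: {1,3,4,5,6,7,8}:7  {2,3,4,5,6,7,8}:1
  start at 0(e): 8
  start at 1(a): 1
sum over floor = 9

9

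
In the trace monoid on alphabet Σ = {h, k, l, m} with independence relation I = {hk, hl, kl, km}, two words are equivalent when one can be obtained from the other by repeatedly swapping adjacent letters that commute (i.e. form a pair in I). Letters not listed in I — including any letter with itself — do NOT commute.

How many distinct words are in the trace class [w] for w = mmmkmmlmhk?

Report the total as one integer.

drop 0:m onto floor
drop 1:m onto {0:m}
drop 2:m onto {1:m}
drop 3:k onto floor
drop 4:m onto {2:m}
drop 5:m onto {4:m}
drop 6:l onto {5:m}
drop 7:m onto {6:l}
drop 8:h onto {7:m}
drop 9:k onto {3:k}
ground layer = {0:m, 3:k}
drop-orders for the pieces not yet dropped (sum over which currently-grounded one goes next):
  1 to go: {8} 1  {9} 1
  2 to go: {3,9} 1  {7,8} 1  {8,9} 2
  3 to go: {3,8,9} 3  {6,7,8} 1  {7,8,9} 3
  4 to go: {3,7,8,9} 6  {5,6,7,8} 1  {6,7,8,9} 4
  5 to go: {3,6,7,8,9} 10  {4,5,6,7,8} 1  {5,6,7,8,9} 5
  6 to go: {2,4,5,6,7,8} 1  {3,5,6,7,8,9} 15  {4,5,6,7,8,9} 6
  7 to go: {1,2,4,5,6,7,8} 1  {2,4,5,6,7,8,9} 7  {3,4,5,6,7,8,9} 21
  8 to go: {0,1,2,4,5,6,7,8} 1  {1,2,4,5,6,7,8,9} 8  {2,3,4,5,6,7,8,9} 28
  if 0:m drops first: 36 orders
  if 3:k drops first: 9 orders
heap linearizations: 45

45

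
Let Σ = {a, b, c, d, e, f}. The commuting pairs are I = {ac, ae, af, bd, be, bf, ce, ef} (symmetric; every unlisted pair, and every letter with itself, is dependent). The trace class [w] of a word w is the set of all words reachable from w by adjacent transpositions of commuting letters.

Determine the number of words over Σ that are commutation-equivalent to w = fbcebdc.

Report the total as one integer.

0(f) covers ∅
1(b) covers ∅
2(c) covers 0:f, 1:b
3(e) covers ∅
4(b) covers 2:c
5(d) covers 2:c, 3:e
6(c) covers 4:b, 5:d
floor of heap: 0:f, 1:b, 3:e
completions by unplaced set U, small U first (add the entries for U minus each lowest piece of U):
  |U|=1: {6}:1
  |U|=2: {4,6}:1  {5,6}:1
  |U|=3: {3,5,6}:1  {4,5,6}:2
  |U|=4: {2,4,5,6}:2  {3,4,5,6}:3
  |U|=5: {0,2,4,5,6}:2  {1,2,4,5,6}:2  {2,3,4,5,6}:5
  start at 0(f): 7
  start at 1(b): 7
  start at 3(e): 4
sum over floor = 18

18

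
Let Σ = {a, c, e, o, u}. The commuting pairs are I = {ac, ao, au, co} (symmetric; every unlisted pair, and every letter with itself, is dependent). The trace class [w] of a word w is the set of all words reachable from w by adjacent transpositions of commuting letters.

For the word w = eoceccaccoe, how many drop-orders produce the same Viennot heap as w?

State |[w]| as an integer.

60

#0=e has no predecessor
#1=o depends on [0:e]
#2=c depends on [0:e]
#3=e depends on [1:o, 2:c]
#4=c depends on [3:e]
#5=c depends on [4:c]
#6=a depends on [3:e]
#7=c depends on [5:c]
#8=c depends on [7:c]
#9=o depends on [3:e]
#10=e depends on [6:a, 8:c, 9:o]
sources: [0:e]
N(rest) = Σ N(rest − s) over sources s of rest; N(one piece) = 1:
  size 1 → [10]=1
  size 2 → [6,10]=1  [8,10]=1  [9,10]=1
  size 3 → [6,8,10]=2  [6,9,10]=2  [7,8,10]=1  [8,9,10]=2
  size 4 → [5,7,8,10]=1  [6,7,8,10]=3  [6,8,9,10]=6  [7,8,9,10]=3
  size 5 → [4,5,7,8,10]=1  [5,6,7,8,10]=4  [5,7,8,9,10]=4  [6,7,8,9,10]=12
  size 6 → [4,5,6,7,8,10]=5  [4,5,7,8,9,10]=5  [5,6,7,8,9,10]=20
  size 7 → [4,5,6,7,8,9,10]=30
  size 8 → [3,4,5,6,7,8,9,10]=30
  size 9 → [1,3,4,5,6,7,8,9,10]=30  [2,3,4,5,6,7,8,9,10]=30
  first=0(e) contributes 60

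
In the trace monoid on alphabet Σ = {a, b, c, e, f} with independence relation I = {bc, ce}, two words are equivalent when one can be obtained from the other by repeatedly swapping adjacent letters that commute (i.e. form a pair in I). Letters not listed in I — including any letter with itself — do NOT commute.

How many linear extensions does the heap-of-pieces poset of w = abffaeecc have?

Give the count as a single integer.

#0=a has no predecessor
#1=b depends on [0:a]
#2=f depends on [1:b]
#3=f depends on [2:f]
#4=a depends on [3:f]
#5=e depends on [4:a]
#6=e depends on [5:e]
#7=c depends on [4:a]
#8=c depends on [7:c]
sources: [0:a]
N(rest) = Σ N(rest − s) over sources s of rest; N(one piece) = 1:
  size 1 → [6]=1  [8]=1
  size 2 → [5,6]=1  [6,8]=2  [7,8]=1
  size 3 → [5,6,8]=3  [6,7,8]=3
  size 4 → [5,6,7,8]=6
  size 5 → [4,5,6,7,8]=6
  size 6 → [3,4,5,6,7,8]=6
  size 7 → [2,3,4,5,6,7,8]=6
  first=0(a) contributes 6

6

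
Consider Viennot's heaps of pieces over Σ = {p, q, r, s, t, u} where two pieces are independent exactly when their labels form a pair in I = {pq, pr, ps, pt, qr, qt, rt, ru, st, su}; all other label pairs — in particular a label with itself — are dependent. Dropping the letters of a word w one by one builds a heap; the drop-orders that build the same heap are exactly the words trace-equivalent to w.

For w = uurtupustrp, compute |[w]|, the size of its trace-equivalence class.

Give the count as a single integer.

330

drop 0:u onto floor
drop 1:u onto {0:u}
drop 2:r onto floor
drop 3:t onto {1:u}
drop 4:u onto {3:t}
drop 5:p onto {4:u}
drop 6:u onto {5:p}
drop 7:s onto {2:r}
drop 8:t onto {6:u}
drop 9:r onto {7:s}
drop 10:p onto {6:u}
ground layer = {0:u, 2:r}
drop-orders for the pieces not yet dropped (sum over which currently-grounded one goes next):
  1 to go: {8} 1  {9} 1  {10} 1
  2 to go: {7,9} 1  {8,9} 2  {8,10} 2  {9,10} 2
  3 to go: {2,7,9} 1  {6,8,10} 2  {7,8,9} 3  {7,9,10} 3  {8,9,10} 6
  4 to go: {2,7,8,9} 4  {2,7,9,10} 4  {5,6,8,10} 2  {6,8,9,10} 8  {7,8,9,10} 12
  5 to go: {2,7,8,9,10} 20  {4,5,6,8,10} 2  {5,6,8,9,10} 10  {6,7,8,9,10} 20
  6 to go: {2,6,7,8,9,10} 40  {3,4,5,6,8,10} 2  {4,5,6,8,9,10} 12  {5,6,7,8,9,10} 30
  7 to go: {1,3,4,5,6,8,10} 2  {2,5,6,7,8,9,10} 70  {3,4,5,6,8,9,10} 14  {4,5,6,7,8,9,10} 42
  8 to go: {0,1,3,4,5,6,8,10} 2  {1,3,4,5,6,8,9,10} 16  {2,4,5,6,7,8,9,10} 112  {3,4,5,6,7,8,9,10} 56
  9 to go: {0,1,3,4,5,6,8,9,10} 18  {1,3,4,5,6,7,8,9,10} 72  {2,3,4,5,6,7,8,9,10} 168
  if 0:u drops first: 240 orders
  if 2:r drops first: 90 orders
heap linearizations: 330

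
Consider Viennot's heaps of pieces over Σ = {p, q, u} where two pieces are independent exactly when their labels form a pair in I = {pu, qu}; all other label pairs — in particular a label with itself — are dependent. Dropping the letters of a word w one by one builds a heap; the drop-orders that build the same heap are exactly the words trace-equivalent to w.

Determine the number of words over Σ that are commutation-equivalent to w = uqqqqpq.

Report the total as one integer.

0(u) covers ∅
1(q) covers ∅
2(q) covers 1:q
3(q) covers 2:q
4(q) covers 3:q
5(p) covers 4:q
6(q) covers 5:p
floor of heap: 0:u, 1:q
completions by unplaced set U, small U first (add the entries for U minus each lowest piece of U):
  |U|=1: {0}:1  {6}:1
  |U|=2: {0,6}:2  {5,6}:1
  |U|=3: {0,5,6}:3  {4,5,6}:1
  |U|=4: {0,4,5,6}:4  {3,4,5,6}:1
  |U|=5: {0,3,4,5,6}:5  {2,3,4,5,6}:1
  start at 0(u): 1
  start at 1(q): 6
sum over floor = 7

7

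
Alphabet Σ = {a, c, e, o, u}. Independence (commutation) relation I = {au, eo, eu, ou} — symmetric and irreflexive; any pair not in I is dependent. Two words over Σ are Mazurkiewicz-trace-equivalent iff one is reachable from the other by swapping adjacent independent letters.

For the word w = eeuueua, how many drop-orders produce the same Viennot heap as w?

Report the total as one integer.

piece 0:e — minimal
piece 1:e rests on {0:e}
piece 2:u — minimal
piece 3:u rests on {2:u}
piece 4:e rests on {1:e}
piece 5:u rests on {3:u}
piece 6:a rests on {4:e}
minimal pieces: {0:e, 2:u}
ways to finish when only these pieces remain (= sum over removing one remaining piece with nothing left below it):
  1 left: {5}→1  {6}→1
  2 left: {3,5}→1  {4,6}→1  {5,6}→2
  3 left: {1,4,6}→1  {2,3,5}→1  {3,5,6}→3  {4,5,6}→3
  4 left: {0,1,4,6}→1  {1,4,5,6}→4  {2,3,5,6}→4  {3,4,5,6}→6
  5 left: {0,1,4,5,6}→5  {1,3,4,5,6}→10  {2,3,4,5,6}→10
  placing 0:e first → 20 extensions
  placing 2:u first → 15 extensions
total linear extensions = 35

35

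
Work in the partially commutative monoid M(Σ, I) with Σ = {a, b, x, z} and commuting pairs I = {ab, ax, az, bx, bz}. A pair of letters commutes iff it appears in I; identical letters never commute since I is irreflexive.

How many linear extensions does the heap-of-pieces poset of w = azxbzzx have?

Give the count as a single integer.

42

piece 0:a — minimal
piece 1:z — minimal
piece 2:x rests on {1:z}
piece 3:b — minimal
piece 4:z rests on {2:x}
piece 5:z rests on {4:z}
piece 6:x rests on {5:z}
minimal pieces: {0:a, 1:z, 3:b}
ways to finish when only these pieces remain (= sum over removing one remaining piece with nothing left below it):
  1 left: {0}→1  {3}→1  {6}→1
  2 left: {0,3}→2  {0,6}→2  {3,6}→2  {5,6}→1
  3 left: {0,3,6}→6  {0,5,6}→3  {3,5,6}→3  {4,5,6}→1
  4 left: {0,3,5,6}→12  {0,4,5,6}→4  {2,4,5,6}→1  {3,4,5,6}→4
  5 left: {0,2,4,5,6}→5  {0,3,4,5,6}→20  {1,2,4,5,6}→1  {2,3,4,5,6}→5
  placing 0:a first → 6 extensions
  placing 1:z first → 30 extensions
  placing 3:b first → 6 extensions
total linear extensions = 42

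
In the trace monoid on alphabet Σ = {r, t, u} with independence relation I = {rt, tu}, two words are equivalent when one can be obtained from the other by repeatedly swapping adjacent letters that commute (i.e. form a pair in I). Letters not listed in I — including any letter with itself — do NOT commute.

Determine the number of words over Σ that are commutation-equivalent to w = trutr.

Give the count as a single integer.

piece 0:t — minimal
piece 1:r — minimal
piece 2:u rests on {1:r}
piece 3:t rests on {0:t}
piece 4:r rests on {2:u}
minimal pieces: {0:t, 1:r}
ways to finish when only these pieces remain (= sum over removing one remaining piece with nothing left below it):
  1 left: {3}→1  {4}→1
  2 left: {0,3}→1  {2,4}→1  {3,4}→2
  3 left: {0,3,4}→3  {1,2,4}→1  {2,3,4}→3
  placing 0:t first → 4 extensions
  placing 1:r first → 6 extensions
total linear extensions = 10

10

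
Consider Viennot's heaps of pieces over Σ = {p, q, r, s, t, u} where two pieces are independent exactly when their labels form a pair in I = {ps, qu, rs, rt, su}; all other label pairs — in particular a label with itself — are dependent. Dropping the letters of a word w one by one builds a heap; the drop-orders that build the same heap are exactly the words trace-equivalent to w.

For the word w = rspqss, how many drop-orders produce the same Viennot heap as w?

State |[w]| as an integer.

0(r) covers ∅
1(s) covers ∅
2(p) covers 0:r
3(q) covers 1:s, 2:p
4(s) covers 3:q
5(s) covers 4:s
floor of heap: 0:r, 1:s
completions by unplaced set U, small U first (add the entries for U minus each lowest piece of U):
  |U|=1: {5}:1
  |U|=2: {4,5}:1
  |U|=3: {3,4,5}:1
  |U|=4: {1,3,4,5}:1  {2,3,4,5}:1
  start at 0(r): 2
  start at 1(s): 1
sum over floor = 3

3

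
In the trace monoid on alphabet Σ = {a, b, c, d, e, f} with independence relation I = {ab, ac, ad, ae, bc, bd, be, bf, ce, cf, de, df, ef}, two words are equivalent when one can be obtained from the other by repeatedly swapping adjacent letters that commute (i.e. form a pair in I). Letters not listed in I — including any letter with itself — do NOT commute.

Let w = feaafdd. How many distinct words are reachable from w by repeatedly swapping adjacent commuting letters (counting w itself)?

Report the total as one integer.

105

piece 0:f — minimal
piece 1:e — minimal
piece 2:a rests on {0:f}
piece 3:a rests on {2:a}
piece 4:f rests on {3:a}
piece 5:d — minimal
piece 6:d rests on {5:d}
minimal pieces: {0:f, 1:e, 5:d}
ways to finish when only these pieces remain (= sum over removing one remaining piece with nothing left below it):
  1 left: {1}→1  {4}→1  {6}→1
  2 left: {1,4}→2  {1,6}→2  {3,4}→1  {4,6}→2  {5,6}→1
  3 left: {1,3,4}→3  {1,4,6}→6  {1,5,6}→3  {2,3,4}→1  {3,4,6}→3  {4,5,6}→3
  4 left: {0,2,3,4}→1  {1,2,3,4}→4  {1,3,4,6}→12  {1,4,5,6}→12  {2,3,4,6}→4  {3,4,5,6}→6
  5 left: {0,1,2,3,4}→5  {0,2,3,4,6}→5  {1,2,3,4,6}→20  {1,3,4,5,6}→30  {2,3,4,5,6}→10
  placing 0:f first → 60 extensions
  placing 1:e first → 15 extensions
  placing 5:d first → 30 extensions
total linear extensions = 105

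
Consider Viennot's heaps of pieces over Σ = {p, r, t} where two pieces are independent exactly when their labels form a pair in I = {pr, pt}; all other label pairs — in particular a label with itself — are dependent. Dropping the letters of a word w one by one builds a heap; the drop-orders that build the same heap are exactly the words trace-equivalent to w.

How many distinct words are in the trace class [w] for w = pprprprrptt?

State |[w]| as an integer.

462

piece 0:p — minimal
piece 1:p rests on {0:p}
piece 2:r — minimal
piece 3:p rests on {1:p}
piece 4:r rests on {2:r}
piece 5:p rests on {3:p}
piece 6:r rests on {4:r}
piece 7:r rests on {6:r}
piece 8:p rests on {5:p}
piece 9:t rests on {7:r}
piece 10:t rests on {9:t}
minimal pieces: {0:p, 2:r}
ways to finish when only these pieces remain (= sum over removing one remaining piece with nothing left below it):
  1 left: {8}→1  {10}→1
  2 left: {5,8}→1  {8,10}→2  {9,10}→1
  3 left: {3,5,8}→1  {5,8,10}→3  {7,9,10}→1  {8,9,10}→3
  4 left: {1,3,5,8}→1  {3,5,8,10}→4  {5,8,9,10}→6  {6,7,9,10}→1  {7,8,9,10}→4
  5 left: {0,1,3,5,8}→1  {1,3,5,8,10}→5  {3,5,8,9,10}→10  {4,6,7,9,10}→1  {5,7,8,9,10}→10  {6,7,8,9,10}→5
  6 left: {0,1,3,5,8,10}→6  {1,3,5,8,9,10}→15  {2,4,6,7,9,10}→1  {3,5,7,8,9,10}→20  {4,6,7,8,9,10}→6  {5,6,7,8,9,10}→15
  7 left: {0,1,3,5,8,9,10}→21  {1,3,5,7,8,9,10}→35  {2,4,6,7,8,9,10}→7  {3,5,6,7,8,9,10}→35  {4,5,6,7,8,9,10}→21
  8 left: {0,1,3,5,7,8,9,10}→56  {1,3,5,6,7,8,9,10}→70  {2,4,5,6,7,8,9,10}→28  {3,4,5,6,7,8,9,10}→56
  9 left: {0,1,3,5,6,7,8,9,10}→126  {1,3,4,5,6,7,8,9,10}→126  {2,3,4,5,6,7,8,9,10}→84
  placing 0:p first → 210 extensions
  placing 2:r first → 252 extensions
total linear extensions = 462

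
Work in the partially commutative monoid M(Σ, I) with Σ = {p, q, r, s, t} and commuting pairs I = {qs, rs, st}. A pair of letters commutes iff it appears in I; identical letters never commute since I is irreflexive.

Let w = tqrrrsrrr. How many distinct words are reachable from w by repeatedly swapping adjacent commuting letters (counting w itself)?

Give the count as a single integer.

drop 0:t onto floor
drop 1:q onto {0:t}
drop 2:r onto {1:q}
drop 3:r onto {2:r}
drop 4:r onto {3:r}
drop 5:s onto floor
drop 6:r onto {4:r}
drop 7:r onto {6:r}
drop 8:r onto {7:r}
ground layer = {0:t, 5:s}
drop-orders for the pieces not yet dropped (sum over which currently-grounded one goes next):
  1 to go: {5} 1  {8} 1
  2 to go: {5,8} 2  {7,8} 1
  3 to go: {5,7,8} 3  {6,7,8} 1
  4 to go: {4,6,7,8} 1  {5,6,7,8} 4
  5 to go: {3,4,6,7,8} 1  {4,5,6,7,8} 5
  6 to go: {2,3,4,6,7,8} 1  {3,4,5,6,7,8} 6
  7 to go: {1,2,3,4,6,7,8} 1  {2,3,4,5,6,7,8} 7
  if 0:t drops first: 8 orders
  if 5:s drops first: 1 orders
heap linearizations: 9

9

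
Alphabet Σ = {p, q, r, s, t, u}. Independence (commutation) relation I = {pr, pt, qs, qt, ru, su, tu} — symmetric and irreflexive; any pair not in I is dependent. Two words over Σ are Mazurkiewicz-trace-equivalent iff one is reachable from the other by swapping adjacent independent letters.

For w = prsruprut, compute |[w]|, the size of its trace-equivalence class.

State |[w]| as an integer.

0(p) covers ∅
1(r) covers ∅
2(s) covers 0:p, 1:r
3(r) covers 2:s
4(u) covers 0:p
5(p) covers 2:s, 4:u
6(r) covers 3:r
7(u) covers 5:p
8(t) covers 6:r
floor of heap: 0:p, 1:r
completions by unplaced set U, small U first (add the entries for U minus each lowest piece of U):
  |U|=1: {7}:1  {8}:1
  |U|=2: {5,7}:1  {6,8}:1  {7,8}:2
  |U|=3: {3,6,8}:1  {4,5,7}:1  {5,7,8}:3  {6,7,8}:3
  |U|=4: {3,6,7,8}:4  {4,5,7,8}:4  {5,6,7,8}:6
  |U|=5: {3,5,6,7,8}:10  {4,5,6,7,8}:10
  |U|=6: {2,3,5,6,7,8}:10  {3,4,5,6,7,8}:20
  |U|=7: {1,2,3,5,6,7,8}:10  {2,3,4,5,6,7,8}:30
  start at 0(p): 40
  start at 1(r): 30
sum over floor = 70

70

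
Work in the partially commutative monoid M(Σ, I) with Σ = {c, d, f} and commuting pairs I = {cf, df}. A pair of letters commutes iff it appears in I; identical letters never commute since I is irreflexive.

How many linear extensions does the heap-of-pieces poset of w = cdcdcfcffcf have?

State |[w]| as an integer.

#0=c has no predecessor
#1=d depends on [0:c]
#2=c depends on [1:d]
#3=d depends on [2:c]
#4=c depends on [3:d]
#5=f has no predecessor
#6=c depends on [4:c]
#7=f depends on [5:f]
#8=f depends on [7:f]
#9=c depends on [6:c]
#10=f depends on [8:f]
sources: [0:c, 5:f]
N(rest) = Σ N(rest − s) over sources s of rest; N(one piece) = 1:
  size 1 → [9]=1  [10]=1
  size 2 → [6,9]=1  [8,10]=1  [9,10]=2
  size 3 → [4,6,9]=1  [6,9,10]=3  [7,8,10]=1  [8,9,10]=3
  size 4 → [3,4,6,9]=1  [4,6,9,10]=4  [5,7,8,10]=1  [6,8,9,10]=6  [7,8,9,10]=4
  size 5 → [2,3,4,6,9]=1  [3,4,6,9,10]=5  [4,6,8,9,10]=10  [5,7,8,9,10]=5  [6,7,8,9,10]=10
  size 6 → [1,2,3,4,6,9]=1  [2,3,4,6,9,10]=6  [3,4,6,8,9,10]=15  [4,6,7,8,9,10]=20  [5,6,7,8,9,10]=15
  size 7 → [0,1,2,3,4,6,9]=1  [1,2,3,4,6,9,10]=7  [2,3,4,6,8,9,10]=21  [3,4,6,7,8,9,10]=35  [4,5,6,7,8,9,10]=35
  size 8 → [0,1,2,3,4,6,9,10]=8  [1,2,3,4,6,8,9,10]=28  [2,3,4,6,7,8,9,10]=56  [3,4,5,6,7,8,9,10]=70
  size 9 → [0,1,2,3,4,6,8,9,10]=36  [1,2,3,4,6,7,8,9,10]=84  [2,3,4,5,6,7,8,9,10]=126
  first=0(c) contributes 210
  first=5(f) contributes 120
|[w]| = 330

330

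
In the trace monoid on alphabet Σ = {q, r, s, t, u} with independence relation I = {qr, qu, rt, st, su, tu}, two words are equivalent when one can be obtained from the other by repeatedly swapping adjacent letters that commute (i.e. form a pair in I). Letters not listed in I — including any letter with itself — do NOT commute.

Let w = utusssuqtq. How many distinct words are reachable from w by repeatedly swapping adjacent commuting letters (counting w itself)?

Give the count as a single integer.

#0=u has no predecessor
#1=t has no predecessor
#2=u depends on [0:u]
#3=s has no predecessor
#4=s depends on [3:s]
#5=s depends on [4:s]
#6=u depends on [2:u]
#7=q depends on [1:t, 5:s]
#8=t depends on [7:q]
#9=q depends on [8:t]
sources: [0:u, 1:t, 3:s]
N(rest) = Σ N(rest − s) over sources s of rest; N(one piece) = 1:
  size 1 → [6]=1  [9]=1
  size 2 → [2,6]=1  [6,9]=2  [8,9]=1
  size 3 → [0,2,6]=1  [2,6,9]=3  [6,8,9]=3  [7,8,9]=1
  size 4 → [0,2,6,9]=4  [1,7,8,9]=1  [2,6,8,9]=6  [5,7,8,9]=1  [6,7,8,9]=4
  size 5 → [0,2,6,8,9]=10  [1,5,7,8,9]=2  [1,6,7,8,9]=5  [2,6,7,8,9]=10  [4,5,7,8,9]=1  [5,6,7,8,9]=5
  size 6 → [0,2,6,7,8,9]=20  [1,2,6,7,8,9]=15  [1,4,5,7,8,9]=3  [1,5,6,7,8,9]=12  [2,5,6,7,8,9]=15  [3,4,5,7,8,9]=1  [4,5,6,7,8,9]=6
  size 7 → [0,1,2,6,7,8,9]=35  [0,2,5,6,7,8,9]=35  [1,2,5,6,7,8,9]=42  [1,3,4,5,7,8,9]=4  [1,4,5,6,7,8,9]=21  [2,4,5,6,7,8,9]=21  [3,4,5,6,7,8,9]=7
  size 8 → [0,1,2,5,6,7,8,9]=112  [0,2,4,5,6,7,8,9]=56  [1,2,4,5,6,7,8,9]=84  [1,3,4,5,6,7,8,9]=32  [2,3,4,5,6,7,8,9]=28
  first=0(u) contributes 144
  first=1(t) contributes 84
  first=3(s) contributes 252
|[w]| = 480

480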